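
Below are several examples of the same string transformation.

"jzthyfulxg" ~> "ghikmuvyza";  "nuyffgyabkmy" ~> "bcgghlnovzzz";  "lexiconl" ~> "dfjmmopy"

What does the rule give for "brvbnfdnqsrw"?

ccegoorsstwx

The rule is to sort the characters into alphabetical order, then shift every letter 1 place forward in the alphabet (wrapping around).
Applying both steps to "brvbnfdnqsrw": "bbdfnnqrrsvw", then "ccegoorsstwx".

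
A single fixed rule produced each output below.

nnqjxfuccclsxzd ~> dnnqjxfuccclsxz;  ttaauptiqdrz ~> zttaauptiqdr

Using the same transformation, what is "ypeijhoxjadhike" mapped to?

The rule is to move the last character to the front.
So "ypeijhoxjadhike" becomes "eypeijhoxjadhik".

eypeijhoxjadhik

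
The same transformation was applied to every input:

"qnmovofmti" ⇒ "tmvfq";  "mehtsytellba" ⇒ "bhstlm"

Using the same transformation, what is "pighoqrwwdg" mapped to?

The transformation: keep every other character starting from the first (positions 1st, 3rd, 5th, ...), then swap the first and last characters.
On "pighoqrwwdg" that produces "ggorwp".

ggorwp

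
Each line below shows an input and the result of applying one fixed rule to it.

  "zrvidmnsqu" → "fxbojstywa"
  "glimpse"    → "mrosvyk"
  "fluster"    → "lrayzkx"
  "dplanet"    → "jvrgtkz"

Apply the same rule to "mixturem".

The rule is to shift every letter 6 places forward in the alphabet (wrapping around).
"mixturem" → "sodzaxks".

sodzaxks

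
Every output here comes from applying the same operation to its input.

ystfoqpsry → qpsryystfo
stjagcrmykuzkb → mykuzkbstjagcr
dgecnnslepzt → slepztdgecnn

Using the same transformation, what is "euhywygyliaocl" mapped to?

yliaocleuhywyg

The transformation: swap the front and back halves of the string.
For "euhywygyliaocl" the result is "yliaocleuhywyg".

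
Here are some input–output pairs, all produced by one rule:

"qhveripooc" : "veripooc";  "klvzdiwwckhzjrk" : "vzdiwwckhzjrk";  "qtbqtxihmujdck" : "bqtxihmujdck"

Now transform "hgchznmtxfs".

chznmtxfs

Looking at the pairs, the operation is to delete the first 2 characters.
"hgchznmtxfs" → "chznmtxfs".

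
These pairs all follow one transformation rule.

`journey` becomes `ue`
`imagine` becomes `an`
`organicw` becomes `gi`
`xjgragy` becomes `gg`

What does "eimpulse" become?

ml

Looking at the pairs, the operation is to keep one character in every 3, starting at position 3 (positions 3rd, 6th, 9th, ...).
For "eimpulse" the result is "ml".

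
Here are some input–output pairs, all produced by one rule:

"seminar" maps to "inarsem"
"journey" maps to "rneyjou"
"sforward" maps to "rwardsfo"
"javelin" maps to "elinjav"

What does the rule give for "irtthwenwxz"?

thwenwxzirt

What's happening: move the first 3 characters to the end (rotate left by 3).
"irtthwenwxz" → "thwenwxzirt".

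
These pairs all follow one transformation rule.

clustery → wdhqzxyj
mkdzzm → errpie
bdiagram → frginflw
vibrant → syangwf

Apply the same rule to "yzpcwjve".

Rule — shift every letter 5 places forward in the alphabet (wrapping around), then move the last 2 characters to the front (rotate right by 2).
Starting from "yzpcwjve": after the first operation, "deuhboaj"; after the second, "ajdeuhbo".

ajdeuhbo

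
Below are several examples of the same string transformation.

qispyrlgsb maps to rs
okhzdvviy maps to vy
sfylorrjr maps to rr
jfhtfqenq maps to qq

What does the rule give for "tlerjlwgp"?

lp

Rule — keep one character in every 3, starting at position 3 (positions 3rd, 6th, 9th, ...), then delete the first character.
For "tlerjlwgp", step one produces "elp"; step two turns that into "lp".
(Check on "jfhtfqenq": → "hqq" → "qq" ✓)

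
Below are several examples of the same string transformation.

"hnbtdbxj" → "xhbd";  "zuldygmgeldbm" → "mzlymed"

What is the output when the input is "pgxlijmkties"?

Rule — keep every other character starting from the first (positions 1st, 3rd, 5th, ...), then move the last character to the front.
For "pgxlijmkties" the result is "epximt".

epximt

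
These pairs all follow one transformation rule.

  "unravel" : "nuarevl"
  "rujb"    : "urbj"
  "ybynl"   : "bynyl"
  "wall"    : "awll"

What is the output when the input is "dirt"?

The transformation: swap each adjacent pair of characters (1↔2, 3↔4, ...).
Doing the same to "dirt": "idtr".

idtr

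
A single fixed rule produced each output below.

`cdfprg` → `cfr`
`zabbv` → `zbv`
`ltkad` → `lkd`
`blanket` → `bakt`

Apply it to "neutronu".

nurn

Each output is the input with this applied: keep every other character starting from the first (positions 1st, 3rd, 5th, ...).
So "neutronu" becomes "nurn".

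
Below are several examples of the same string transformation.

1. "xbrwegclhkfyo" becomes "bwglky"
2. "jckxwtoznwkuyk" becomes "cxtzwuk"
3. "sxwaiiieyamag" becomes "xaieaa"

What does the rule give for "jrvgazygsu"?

rgzgu

What's happening: keep every other character starting from the second (positions 2nd, 4th, 6th, ...).
So "jrvgazygsu" becomes "rgzgu".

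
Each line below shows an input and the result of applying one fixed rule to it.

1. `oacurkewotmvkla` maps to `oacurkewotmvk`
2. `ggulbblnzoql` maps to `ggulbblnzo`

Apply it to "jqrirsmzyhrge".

In each case the input is transformed by: delete the last 2 characters.
Doing the same to "jqrirsmzyhrge": "jqrirsmzyhr".

jqrirsmzyhr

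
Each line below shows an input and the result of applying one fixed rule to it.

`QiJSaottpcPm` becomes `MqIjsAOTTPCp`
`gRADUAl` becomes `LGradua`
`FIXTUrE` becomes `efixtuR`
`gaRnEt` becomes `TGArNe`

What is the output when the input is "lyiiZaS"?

What's happening: flip the case of every letter, then move the last character to the front.
On "lyiiZaS": the first step gives "LYIIzAs", and the second then gives "sLYIIzA".
(Check on "FIXTUrE": → "fixtuRe" → "efixtuR" ✓)

sLYIIzA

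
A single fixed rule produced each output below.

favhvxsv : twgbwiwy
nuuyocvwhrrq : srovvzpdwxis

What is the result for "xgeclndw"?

Looking at the pairs, the operation is to move the last 2 characters to the front (rotate right by 2), then shift every letter 1 place forward in the alphabet (wrapping around).
"xgeclndw" → "dwxgecln" → "exyhfdmo".
(Check on "nuuyocvwhrrq": → "rqnuuyocvwhr" → "srovvzpdwxis" ✓)

exyhfdmo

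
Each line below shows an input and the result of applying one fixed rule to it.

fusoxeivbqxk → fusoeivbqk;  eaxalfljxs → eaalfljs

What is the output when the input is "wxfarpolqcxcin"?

wfarpolqccin

The pattern: remove every "x".
Doing the same to "wxfarpolqcxcin": "wfarpolqccin".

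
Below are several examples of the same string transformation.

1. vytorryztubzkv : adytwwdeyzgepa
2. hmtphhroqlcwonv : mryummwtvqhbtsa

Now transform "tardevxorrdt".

The pattern: shift every letter 5 places forward in the alphabet (wrapping around).
On "tardevxorrdt" that produces "yfwijactwwiy".

yfwijactwwiy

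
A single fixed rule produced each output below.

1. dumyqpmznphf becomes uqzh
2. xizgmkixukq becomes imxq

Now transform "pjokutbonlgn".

juog

The pattern: keep one character in every 3, starting at position 2 (positions 2nd, 5th, 8th, ...).
"pjokutbonlgn" → "juog".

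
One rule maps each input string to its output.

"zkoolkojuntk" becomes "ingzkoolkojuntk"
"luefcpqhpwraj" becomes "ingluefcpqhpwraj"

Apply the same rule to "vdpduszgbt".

ingvdpduszgbt

Rule — prepend "ing".
Applying that to "vdpduszgbt" gives "ingvdpduszgbt".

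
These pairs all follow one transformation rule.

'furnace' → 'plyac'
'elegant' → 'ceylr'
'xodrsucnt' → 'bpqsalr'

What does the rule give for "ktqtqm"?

orok

The pattern: delete the first 2 characters, then shift every letter 2 places backward in the alphabet (wrapping around).
"ktqtqm" → "qtqm" → "orok".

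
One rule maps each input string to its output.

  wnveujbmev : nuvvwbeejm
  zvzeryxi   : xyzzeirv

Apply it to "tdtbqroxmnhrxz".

What's happening: sort the characters into alphabetical order, then swap the front and back halves of the string.
On "tdtbqroxmnhrxz": the first step gives "bdhmnoqrrttxxz", and the second then gives "rrttxxzbdhmnoq".
(Check on "zvzeryxi": → "eirvxyzz" → "xyzzeirv" ✓)

rrttxxzbdhmnoq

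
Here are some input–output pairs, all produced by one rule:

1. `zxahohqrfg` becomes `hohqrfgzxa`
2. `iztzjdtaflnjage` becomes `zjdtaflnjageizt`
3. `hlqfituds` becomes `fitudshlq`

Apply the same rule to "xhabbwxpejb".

bbwxpejbxha

In each case the input is transformed by: move the first 3 characters to the end (rotate left by 3).
So "xhabbwxpejb" becomes "bbwxpejbxha".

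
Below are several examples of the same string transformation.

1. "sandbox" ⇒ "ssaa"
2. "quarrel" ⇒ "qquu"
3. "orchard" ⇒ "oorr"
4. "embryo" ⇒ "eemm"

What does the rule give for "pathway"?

The pattern: double every character, then keep only the first 4 characters.
Starting from "pathway": after the first operation, "ppaatthhwwaayy"; after the second, "ppaa".
(Check on "sandbox": → "ssaannddbbooxx" → "ssaa" ✓)

ppaa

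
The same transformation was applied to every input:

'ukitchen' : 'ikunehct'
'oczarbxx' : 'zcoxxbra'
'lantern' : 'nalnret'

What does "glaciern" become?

Each output is the input with this applied: move the first 3 characters to the end (rotate left by 3), then reverse the string.
Applying both steps to "glaciern": "cierngla", then "algnreic".

algnreic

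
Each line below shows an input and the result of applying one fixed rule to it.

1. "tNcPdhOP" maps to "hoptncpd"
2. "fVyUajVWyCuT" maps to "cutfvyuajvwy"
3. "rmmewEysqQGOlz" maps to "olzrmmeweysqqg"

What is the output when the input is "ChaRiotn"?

otnchari

In each case the input is transformed by: move the last 3 characters to the front (rotate right by 3), then convert every letter to lowercase.
For "ChaRiotn" the result is "otnchari".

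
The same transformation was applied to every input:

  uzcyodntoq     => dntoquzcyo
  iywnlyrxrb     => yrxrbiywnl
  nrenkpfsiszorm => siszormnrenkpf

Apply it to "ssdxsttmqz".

The pattern: swap the front and back halves of the string.
For "ssdxsttmqz" the result is "ttmqzssdxs".

ttmqzssdxs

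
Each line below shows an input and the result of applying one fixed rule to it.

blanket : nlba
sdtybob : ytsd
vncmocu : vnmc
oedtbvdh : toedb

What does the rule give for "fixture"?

The pattern: delete the last 3 characters, then sort the characters into reverse alphabetical order.
Working it through for "fixture": intermediate "fixt", final "xtif".

xtif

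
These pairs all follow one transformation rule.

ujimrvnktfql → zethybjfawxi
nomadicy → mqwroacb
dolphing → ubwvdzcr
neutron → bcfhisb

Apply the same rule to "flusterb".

pfshgizt

The transformation: shift every letter 12 places backward in the alphabet (wrapping around), then reverse the string.
"flusterb" → "tzighsfp" → "pfshgizt".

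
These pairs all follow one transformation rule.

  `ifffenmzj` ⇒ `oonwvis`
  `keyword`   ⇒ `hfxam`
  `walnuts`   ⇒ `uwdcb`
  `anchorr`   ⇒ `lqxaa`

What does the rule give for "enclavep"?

In each case the input is transformed by: delete the first 2 characters, then shift every letter 9 places forward in the alphabet (wrapping around).
"enclavep" → "clavep" → "lujeny".
(Check on "ifffenmzj": → "ffenmzj" → "oonwvis" ✓)

lujeny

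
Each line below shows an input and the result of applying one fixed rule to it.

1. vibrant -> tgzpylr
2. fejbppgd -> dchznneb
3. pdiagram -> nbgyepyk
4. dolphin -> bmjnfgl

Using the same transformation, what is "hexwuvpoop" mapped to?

The transformation: shift every letter 2 places backward in the alphabet (wrapping around).
Applying that to "hexwuvpoop" gives "fcvustnmmn".

fcvustnmmn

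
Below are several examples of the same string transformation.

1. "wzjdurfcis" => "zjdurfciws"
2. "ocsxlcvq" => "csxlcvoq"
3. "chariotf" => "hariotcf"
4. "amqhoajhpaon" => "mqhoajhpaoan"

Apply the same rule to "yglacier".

In each case the input is transformed by: swap the first and last characters, then move the first character to the end.
Applying both steps to "yglacier": "rglaciey", then "glacieyr".

glacieyr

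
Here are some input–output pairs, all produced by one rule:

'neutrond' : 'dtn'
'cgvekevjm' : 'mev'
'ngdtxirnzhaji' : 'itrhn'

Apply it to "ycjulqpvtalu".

The rule is to swap the first and last characters, then keep one character in every 3, starting at position 1 (positions 1st, 4th, 7th, ...).
Doing the same to "ycjulqpvtalu": "uupa".
(Check on "ngdtxirnzhaji": → "igdtxirnzhajn" → "itrhn" ✓)

uupa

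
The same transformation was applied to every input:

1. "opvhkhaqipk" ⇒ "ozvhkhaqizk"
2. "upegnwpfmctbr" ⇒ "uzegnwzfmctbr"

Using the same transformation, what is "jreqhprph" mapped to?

jreqhzrzh

The rule is to replace every "p" with "z".
On "jreqhprph" that produces "jreqhzrzh".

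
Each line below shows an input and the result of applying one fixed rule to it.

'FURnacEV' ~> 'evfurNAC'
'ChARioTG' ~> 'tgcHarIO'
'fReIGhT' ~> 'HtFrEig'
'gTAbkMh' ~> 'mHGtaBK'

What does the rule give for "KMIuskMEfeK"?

EkkmiUSKmeF

In each case the input is transformed by: move the last 2 characters to the front (rotate right by 2), then flip the case of every letter.
So "KMIuskMEfeK" becomes "EkkmiUSKmeF".
(Check on "FURnacEV": → "EVFURnac" → "evfurNAC" ✓)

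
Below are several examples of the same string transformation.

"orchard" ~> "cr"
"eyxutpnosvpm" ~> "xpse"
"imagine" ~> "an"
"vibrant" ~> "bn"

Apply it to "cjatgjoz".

aj

The pattern: swap the first and last characters, then keep one character in every 3, starting at position 3 (positions 3rd, 6th, 9th, ...).
On "cjatgjoz": the first step gives "zjatgjoc", and the second then gives "aj".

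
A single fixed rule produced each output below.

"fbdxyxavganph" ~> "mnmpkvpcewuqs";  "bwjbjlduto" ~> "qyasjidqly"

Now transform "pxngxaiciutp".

vmpxrxjieemc

Rule — shift every letter 11 places backward in the alphabet (wrapping around), then move the first 3 characters to the end (rotate left by 3).
Working it through for "pxngxaiciutp": intermediate "emcvmpxrxjie", final "vmpxrxjieemc".
(Check on "bwjbjlduto": → "qlyqyasjid" → "qyasjidqly" ✓)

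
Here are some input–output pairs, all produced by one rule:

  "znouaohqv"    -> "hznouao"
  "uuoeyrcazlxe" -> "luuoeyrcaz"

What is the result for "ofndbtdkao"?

The pattern: delete the last 2 characters, then move the last character to the front.
Working it through for "ofndbtdkao": intermediate "ofndbtdk", final "kofndbtd".
(Check on "znouaohqv": → "znouaoh" → "hznouao" ✓)

kofndbtd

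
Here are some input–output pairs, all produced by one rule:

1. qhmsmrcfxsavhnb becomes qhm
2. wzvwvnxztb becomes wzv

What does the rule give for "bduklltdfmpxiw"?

bdu

The pattern: keep only the first 3 characters.
Doing the same to "bduklltdfmpxiw": "bdu".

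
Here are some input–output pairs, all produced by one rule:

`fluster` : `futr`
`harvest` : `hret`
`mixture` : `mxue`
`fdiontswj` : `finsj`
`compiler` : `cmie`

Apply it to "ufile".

What's happening: keep every other character starting from the first (positions 1st, 3rd, 5th, ...).
Doing the same to "ufile": "uie".

uie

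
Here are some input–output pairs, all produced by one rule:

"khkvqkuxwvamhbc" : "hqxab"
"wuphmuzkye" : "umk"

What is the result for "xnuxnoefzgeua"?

The rule is to keep one character in every 3, starting at position 2 (positions 2nd, 5th, 8th, ...).
For "xnuxnoefzgeua" the result is "nnfe".

nnfe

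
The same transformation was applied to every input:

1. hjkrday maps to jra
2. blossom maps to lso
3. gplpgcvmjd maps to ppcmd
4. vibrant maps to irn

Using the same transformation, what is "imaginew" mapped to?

In each case the input is transformed by: keep every other character starting from the second (positions 2nd, 4th, 6th, ...).
So "imaginew" becomes "mgnw".

mgnw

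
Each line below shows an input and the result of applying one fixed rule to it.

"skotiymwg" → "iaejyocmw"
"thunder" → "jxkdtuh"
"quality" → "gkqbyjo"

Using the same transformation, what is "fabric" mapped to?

What's happening: shift every letter 10 places backward in the alphabet (wrapping around).
Doing the same to "fabric": "vqrhys".

vqrhys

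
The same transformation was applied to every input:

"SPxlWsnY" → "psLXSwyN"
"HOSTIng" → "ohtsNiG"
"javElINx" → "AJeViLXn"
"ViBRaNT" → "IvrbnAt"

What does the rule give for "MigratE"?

ImRGTAe

The transformation: swap each adjacent pair of characters (1↔2, 3↔4, ...), then flip the case of every letter.
For "MigratE", step one produces "iMrgtaE"; step two turns that into "ImRGTAe".
(Check on "SPxlWsnY": → "PSlxsWYn" → "psLXSwyN" ✓)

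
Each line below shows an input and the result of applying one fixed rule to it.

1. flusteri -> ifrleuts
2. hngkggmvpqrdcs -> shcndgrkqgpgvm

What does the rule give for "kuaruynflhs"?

The pattern: take characters alternately from the front and the back (1st, last, 2nd, 2nd-last, ...), then swap each adjacent pair of characters (1↔2, 3↔4, ...).
Starting from "kuaruynflhs": after the first operation, "ksuhalrfuny"; after the second, "skhulafrnuy".
(Check on "flusteri": → "filruest" → "ifrleuts" ✓)

skhulafrnuy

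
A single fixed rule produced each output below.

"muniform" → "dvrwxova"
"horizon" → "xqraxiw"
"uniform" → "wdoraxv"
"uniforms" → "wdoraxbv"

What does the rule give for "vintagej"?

recwpjsn

The transformation: shift every letter 9 places forward in the alphabet (wrapping around), then swap each adjacent pair of characters (1↔2, 3↔4, ...).
For "vintagej", step one produces "erwcjpns"; step two turns that into "recwpjsn".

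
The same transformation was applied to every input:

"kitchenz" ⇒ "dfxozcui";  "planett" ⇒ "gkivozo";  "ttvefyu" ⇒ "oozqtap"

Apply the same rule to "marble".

What's happening: shift every letter 5 places backward in the alphabet (wrapping around), then swap each adjacent pair of characters (1↔2, 3↔4, ...).
For "marble", step one produces "hvmwgz"; step two turns that into "vhwmzg".
(Check on "planett": → "kgvizoo" → "gkivozo" ✓)

vhwmzg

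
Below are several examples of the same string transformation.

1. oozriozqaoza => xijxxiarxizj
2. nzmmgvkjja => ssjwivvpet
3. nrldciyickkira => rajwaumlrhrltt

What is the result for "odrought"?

The transformation: shift every letter 9 places forward in the alphabet (wrapping around), then move the last 3 characters to the front (rotate right by 3).
"odrought" → "pqcxmaxd".

pqcxmaxd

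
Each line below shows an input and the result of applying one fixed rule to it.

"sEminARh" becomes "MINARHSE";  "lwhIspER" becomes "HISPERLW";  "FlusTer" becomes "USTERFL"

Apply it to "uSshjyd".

SHJYDUS

Looking at the pairs, the operation is to move the first 2 characters to the end (rotate left by 2), then convert every letter to uppercase.
On "uSshjyd" that produces "SHJYDUS".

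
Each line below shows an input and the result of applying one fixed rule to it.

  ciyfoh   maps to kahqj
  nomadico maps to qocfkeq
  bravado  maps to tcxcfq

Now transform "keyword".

gayqtf

Rule — delete the first character, then shift every letter 2 places forward in the alphabet (wrapping around).
For "keyword" the result is "gayqtf".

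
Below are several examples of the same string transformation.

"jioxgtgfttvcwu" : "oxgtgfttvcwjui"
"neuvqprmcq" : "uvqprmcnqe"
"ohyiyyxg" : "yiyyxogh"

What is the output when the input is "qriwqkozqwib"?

iwqkozqwiqbr

The rule is to swap the first and last characters, then move the first 2 characters to the end (rotate left by 2).
"qriwqkozqwib" → "iwqkozqwiqbr".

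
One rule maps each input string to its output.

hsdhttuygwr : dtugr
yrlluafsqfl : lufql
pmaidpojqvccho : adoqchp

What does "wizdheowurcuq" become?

In each case the input is transformed by: move the first character to the end, then keep every other character starting from the second (positions 2nd, 4th, 6th, ...).
"wizdheowurcuq" → "izdheowurcuqw" → "zhoucq".

zhoucq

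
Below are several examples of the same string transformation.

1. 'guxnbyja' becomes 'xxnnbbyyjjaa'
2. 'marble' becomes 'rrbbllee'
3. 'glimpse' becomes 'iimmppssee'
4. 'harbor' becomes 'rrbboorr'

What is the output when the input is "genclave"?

In each case the input is transformed by: delete the first 2 characters, then double every character.
Working it through for "genclave": intermediate "nclave", final "nnccllaavvee".
(Check on "glimpse": → "impse" → "iimmppssee" ✓)

nnccllaavvee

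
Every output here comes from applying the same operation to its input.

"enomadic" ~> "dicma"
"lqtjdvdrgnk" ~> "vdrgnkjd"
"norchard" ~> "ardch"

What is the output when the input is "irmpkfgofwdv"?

fgofwdvpk

In each case the input is transformed by: delete the first 3 characters, then move the first 2 characters to the end (rotate left by 2).
On "irmpkfgofwdv": the first step gives "pkfgofwdv", and the second then gives "fgofwdvpk".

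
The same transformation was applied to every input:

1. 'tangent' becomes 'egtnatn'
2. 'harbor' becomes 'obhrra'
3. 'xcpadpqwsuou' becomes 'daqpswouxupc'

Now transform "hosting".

The pattern: move the first 3 characters to the end (rotate left by 3), then swap each adjacent pair of characters (1↔2, 3↔4, ...).
"hosting" → "tinghos" → "itgnohs".
(Check on "tangent": → "genttan" → "egtnatn" ✓)

itgnohs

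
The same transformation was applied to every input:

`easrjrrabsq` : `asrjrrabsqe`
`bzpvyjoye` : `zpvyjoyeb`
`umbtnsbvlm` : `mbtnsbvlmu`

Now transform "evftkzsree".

vftkzsreee

The rule is to move the first character to the end.
For "evftkzsree" the result is "vftkzsreee".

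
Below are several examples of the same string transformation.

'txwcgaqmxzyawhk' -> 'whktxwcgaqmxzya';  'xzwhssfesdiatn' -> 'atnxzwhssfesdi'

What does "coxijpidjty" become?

The transformation: move the last 3 characters to the front (rotate right by 3).
For "coxijpidjty" the result is "jtycoxijpid".

jtycoxijpid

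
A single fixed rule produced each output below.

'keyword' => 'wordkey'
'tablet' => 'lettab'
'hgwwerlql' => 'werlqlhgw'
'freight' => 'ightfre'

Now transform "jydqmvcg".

The transformation: move the first 3 characters to the end (rotate left by 3).
For "jydqmvcg" the result is "qmvcgjyd".

qmvcgjyd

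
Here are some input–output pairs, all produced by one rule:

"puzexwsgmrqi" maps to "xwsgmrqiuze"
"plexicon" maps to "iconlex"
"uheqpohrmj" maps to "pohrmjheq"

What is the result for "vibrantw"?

Each output is the input with this applied: delete the first character, then move the first 3 characters to the end (rotate left by 3).
Working it through for "vibrantw": intermediate "ibrantw", final "antwibr".

antwibr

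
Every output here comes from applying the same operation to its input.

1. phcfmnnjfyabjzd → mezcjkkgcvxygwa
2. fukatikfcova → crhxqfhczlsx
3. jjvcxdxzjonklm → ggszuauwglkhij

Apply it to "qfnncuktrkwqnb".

nckkzrhqohtnky

The rule is to shift every letter 3 places backward in the alphabet (wrapping around).
"qfnncuktrkwqnb" → "nckkzrhqohtnky".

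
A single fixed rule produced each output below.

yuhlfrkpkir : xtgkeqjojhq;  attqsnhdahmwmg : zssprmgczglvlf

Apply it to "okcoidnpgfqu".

njbnhcmofept

The rule is to shift every letter 1 place backward in the alphabet (wrapping around).
For "okcoidnpgfqu" the result is "njbnhcmofept".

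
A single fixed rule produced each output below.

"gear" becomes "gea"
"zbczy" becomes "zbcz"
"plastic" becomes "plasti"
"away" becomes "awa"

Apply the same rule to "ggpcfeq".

ggpcfe

The pattern: delete the last character.
On "ggpcfeq" that produces "ggpcfe".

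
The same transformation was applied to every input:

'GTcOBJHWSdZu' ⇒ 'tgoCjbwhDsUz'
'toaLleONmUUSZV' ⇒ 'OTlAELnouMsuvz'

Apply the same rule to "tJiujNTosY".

The transformation: flip the case of every letter, then swap each adjacent pair of characters (1↔2, 3↔4, ...).
Applying both steps to "tJiujNTosY": "TjIUJntOSy", then "jTUInJOtyS".

jTUInJOtyS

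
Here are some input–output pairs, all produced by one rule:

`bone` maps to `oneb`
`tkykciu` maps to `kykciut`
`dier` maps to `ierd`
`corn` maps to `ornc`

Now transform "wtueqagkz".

The rule is to move the first character to the end.
On "wtueqagkz" that produces "tueqagkzw".

tueqagkzw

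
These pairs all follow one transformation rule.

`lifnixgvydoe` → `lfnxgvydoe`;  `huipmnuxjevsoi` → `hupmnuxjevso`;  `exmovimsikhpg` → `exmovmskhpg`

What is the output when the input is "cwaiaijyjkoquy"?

cwaajyjkoquy

What's happening: remove every "i".
Applying that to "cwaiaijyjkoquy" gives "cwaajyjkoquy".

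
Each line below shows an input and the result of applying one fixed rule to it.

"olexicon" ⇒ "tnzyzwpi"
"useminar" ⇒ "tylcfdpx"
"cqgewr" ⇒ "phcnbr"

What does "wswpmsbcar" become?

Looking at the pairs, the operation is to swap the front and back halves of the string, then shift every letter 11 places forward in the alphabet (wrapping around).
On "wswpmsbcar": the first step gives "sbcarwswpm", and the second then gives "dmnlchdhax".
(Check on "useminar": → "inarusem" → "tylcfdpx" ✓)

dmnlchdhax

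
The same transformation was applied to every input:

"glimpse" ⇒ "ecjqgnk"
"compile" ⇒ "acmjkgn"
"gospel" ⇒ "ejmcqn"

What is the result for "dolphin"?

blmgjfn

In each case the input is transformed by: shift every letter 2 places backward in the alphabet (wrapping around), then take characters alternately from the front and the back (1st, last, 2nd, 2nd-last, ...).
"dolphin" → "bmjnfgl" → "blmgjfn".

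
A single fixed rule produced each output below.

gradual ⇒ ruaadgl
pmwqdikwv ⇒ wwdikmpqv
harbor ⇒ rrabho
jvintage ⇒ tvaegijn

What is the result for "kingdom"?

The pattern: sort the characters into alphabetical order, then move the last 2 characters to the front (rotate right by 2).
On "kingdom": the first step gives "dgikmno", and the second then gives "nodgikm".

nodgikm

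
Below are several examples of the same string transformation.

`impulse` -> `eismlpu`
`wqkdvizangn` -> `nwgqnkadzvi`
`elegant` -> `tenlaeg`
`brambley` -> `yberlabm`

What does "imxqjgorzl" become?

Rule — reverse the string, then take characters alternately from the front and the back (1st, last, 2nd, 2nd-last, ...).
Working it through for "imxqjgorzl": intermediate "lzrogjqxmi", final "lizmrxoqgj".

lizmrxoqgj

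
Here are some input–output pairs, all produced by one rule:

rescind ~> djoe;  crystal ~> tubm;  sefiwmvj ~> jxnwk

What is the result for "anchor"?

Each output is the input with this applied: shift every letter 1 place forward in the alphabet (wrapping around), then delete the first 3 characters.
Starting from "anchor": after the first operation, "bodips"; after the second, "ips".
(Check on "crystal": → "dsztubm" → "tubm" ✓)

ips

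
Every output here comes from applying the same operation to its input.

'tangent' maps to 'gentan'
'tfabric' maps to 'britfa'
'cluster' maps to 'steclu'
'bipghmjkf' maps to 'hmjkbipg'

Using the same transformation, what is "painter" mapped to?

What's happening: delete the last character, then swap the front and back halves of the string.
Starting from "painter": after the first operation, "painte"; after the second, "ntepai".
(Check on "tfabric": → "tfabri" → "britfa" ✓)

ntepai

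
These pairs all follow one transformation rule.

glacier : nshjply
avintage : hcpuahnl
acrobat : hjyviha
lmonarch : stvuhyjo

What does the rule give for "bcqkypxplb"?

Rule — shift every letter 7 places forward in the alphabet (wrapping around).
So "bcqkypxplb" becomes "ijxrfwewsi".

ijxrfwewsi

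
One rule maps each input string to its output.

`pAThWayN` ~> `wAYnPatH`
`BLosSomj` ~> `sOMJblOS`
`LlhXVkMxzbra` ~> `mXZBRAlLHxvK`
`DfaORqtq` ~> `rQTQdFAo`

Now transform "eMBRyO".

rYoEmb

Rule — flip the case of every letter, then swap the front and back halves of the string.
On "eMBRyO" that produces "rYoEmb".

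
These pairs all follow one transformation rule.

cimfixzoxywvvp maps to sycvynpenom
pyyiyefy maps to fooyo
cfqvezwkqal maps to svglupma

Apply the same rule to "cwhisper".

The pattern: delete the last 3 characters, then shift every letter 10 places backward in the alphabet (wrapping around).
Doing the same to "cwhisper": "smxyi".

smxyi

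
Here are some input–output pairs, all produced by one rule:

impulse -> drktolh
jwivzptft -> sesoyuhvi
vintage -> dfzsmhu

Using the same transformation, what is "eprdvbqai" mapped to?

In each case the input is transformed by: shift every letter 1 place backward in the alphabet (wrapping around), then reverse the string.
"eprdvbqai" → "doqcuapzh" → "hzpaucqod".

hzpaucqod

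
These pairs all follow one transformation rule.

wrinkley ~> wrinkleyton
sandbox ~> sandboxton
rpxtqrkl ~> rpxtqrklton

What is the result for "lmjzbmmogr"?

lmjzbmmogrton

Looking at the pairs, the operation is to append "ton".
Doing the same to "lmjzbmmogr": "lmjzbmmogrton".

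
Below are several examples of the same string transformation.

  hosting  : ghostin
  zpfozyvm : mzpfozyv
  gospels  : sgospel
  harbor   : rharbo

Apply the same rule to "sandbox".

The rule is to move the last character to the front.
Doing the same to "sandbox": "xsandbo".

xsandbo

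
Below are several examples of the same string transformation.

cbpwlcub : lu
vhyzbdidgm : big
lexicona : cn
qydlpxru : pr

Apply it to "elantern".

The rule is to keep every other character starting from the first (positions 1st, 3rd, 5th, ...), then delete the first 2 characters.
On "elantern": the first step gives "eatr", and the second then gives "tr".

tr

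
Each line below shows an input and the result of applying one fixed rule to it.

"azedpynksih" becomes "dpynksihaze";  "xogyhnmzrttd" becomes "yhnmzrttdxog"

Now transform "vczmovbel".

Looking at the pairs, the operation is to move the first 3 characters to the end (rotate left by 3).
So "vczmovbel" becomes "movbelvcz".

movbelvcz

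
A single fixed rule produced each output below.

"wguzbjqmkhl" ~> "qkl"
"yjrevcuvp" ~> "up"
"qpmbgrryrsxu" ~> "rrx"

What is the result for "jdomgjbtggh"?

bgh

Rule — keep every other character starting from the first (positions 1st, 3rd, 5th, ...), then delete the first 3 characters.
Applying that to "jdomgjbtggh" gives "bgh".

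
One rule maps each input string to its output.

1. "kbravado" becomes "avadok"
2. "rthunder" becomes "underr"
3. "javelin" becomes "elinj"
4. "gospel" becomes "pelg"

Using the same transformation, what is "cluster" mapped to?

Looking at the pairs, the operation is to move the first character to the end, then delete the first 2 characters.
So "cluster" becomes "sterc".

sterc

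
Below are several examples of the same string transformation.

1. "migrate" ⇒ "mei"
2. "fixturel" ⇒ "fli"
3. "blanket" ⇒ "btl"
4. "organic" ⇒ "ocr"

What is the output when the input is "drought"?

In each case the input is transformed by: take characters alternately from the front and the back (1st, last, 2nd, 2nd-last, ...), then keep only the first 3 characters.
"drought" → "dtrhogu" → "dtr".

dtr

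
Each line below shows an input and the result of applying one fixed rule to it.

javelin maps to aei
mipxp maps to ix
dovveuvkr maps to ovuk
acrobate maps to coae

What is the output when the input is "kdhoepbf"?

Rule — keep every other character starting from the second (positions 2nd, 4th, 6th, ...).
So "kdhoepbf" becomes "dopf".

dopf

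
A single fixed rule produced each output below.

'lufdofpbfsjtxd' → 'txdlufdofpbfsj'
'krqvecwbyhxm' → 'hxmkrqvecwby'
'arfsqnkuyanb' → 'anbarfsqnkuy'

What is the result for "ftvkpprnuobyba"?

ybaftvkpprnuob

In each case the input is transformed by: move the last 3 characters to the front (rotate right by 3).
On "ftvkpprnuobyba" that produces "ybaftvkpprnuob".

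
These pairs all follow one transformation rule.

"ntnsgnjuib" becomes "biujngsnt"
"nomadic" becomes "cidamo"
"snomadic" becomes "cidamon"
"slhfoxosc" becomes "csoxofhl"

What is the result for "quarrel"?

lerrau

The transformation: delete the first character, then reverse the string.
Applying both steps to "quarrel": "uarrel", then "lerrau".
(Check on "slhfoxosc": → "lhfoxosc" → "csoxofhl" ✓)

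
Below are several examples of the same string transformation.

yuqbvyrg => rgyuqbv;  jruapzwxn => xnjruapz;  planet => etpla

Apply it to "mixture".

remixt

Each output is the input with this applied: move the last 3 characters to the front (rotate right by 3), then delete the first character.
Doing the same to "mixture": "remixt".
(Check on "yuqbvyrg": → "yrgyuqbv" → "rgyuqbv" ✓)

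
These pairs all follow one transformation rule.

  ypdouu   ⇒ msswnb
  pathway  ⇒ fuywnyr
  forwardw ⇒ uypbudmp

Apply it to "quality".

In each case the input is transformed by: move the first 3 characters to the end (rotate left by 3), then shift every letter 2 places backward in the alphabet (wrapping around).
Starting from "quality": after the first operation, "lityqua"; after the second, "jgrwosy".

jgrwosy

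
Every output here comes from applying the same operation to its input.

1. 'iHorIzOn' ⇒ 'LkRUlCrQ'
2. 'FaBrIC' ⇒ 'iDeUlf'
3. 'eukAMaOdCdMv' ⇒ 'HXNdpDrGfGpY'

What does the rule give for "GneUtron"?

jQHxWURQ

Rule — flip the case of every letter, then shift every letter 3 places forward in the alphabet (wrapping around).
Applying that to "GneUtron" gives "jQHxWURQ".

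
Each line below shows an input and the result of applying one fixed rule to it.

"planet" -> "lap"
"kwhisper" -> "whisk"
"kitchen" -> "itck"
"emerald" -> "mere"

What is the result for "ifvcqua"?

fvci

Looking at the pairs, the operation is to delete the last 3 characters, then move the first character to the end.
On "ifvcqua": the first step gives "ifvc", and the second then gives "fvci".
(Check on "planet": → "pla" → "lap" ✓)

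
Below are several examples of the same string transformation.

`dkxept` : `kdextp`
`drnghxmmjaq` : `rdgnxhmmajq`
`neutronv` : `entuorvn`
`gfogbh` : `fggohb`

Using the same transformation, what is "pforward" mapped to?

The transformation: swap each adjacent pair of characters (1↔2, 3↔4, ...).
For "pforward" the result is "fproawdr".

fproawdr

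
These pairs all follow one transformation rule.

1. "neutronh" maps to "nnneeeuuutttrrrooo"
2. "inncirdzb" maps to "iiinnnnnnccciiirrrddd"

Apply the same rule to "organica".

ooorrrgggaaannniii

In each case the input is transformed by: delete the last 2 characters, then repeat every character 3 times.
For "organica", step one produces "organi"; step two turns that into "ooorrrgggaaannniii".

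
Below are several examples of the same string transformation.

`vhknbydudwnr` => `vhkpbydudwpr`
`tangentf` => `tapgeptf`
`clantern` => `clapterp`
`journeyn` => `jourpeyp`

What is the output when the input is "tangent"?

Each output is the input with this applied: replace every "n" with "p".
"tangent" → "tapgept".

tapgept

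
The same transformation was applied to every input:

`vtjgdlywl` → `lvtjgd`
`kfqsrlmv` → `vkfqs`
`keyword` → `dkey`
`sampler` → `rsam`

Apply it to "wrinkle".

What's happening: move the last character to the front, then delete the last 3 characters.
On "wrinkle": the first step gives "ewrinkl", and the second then gives "ewri".

ewri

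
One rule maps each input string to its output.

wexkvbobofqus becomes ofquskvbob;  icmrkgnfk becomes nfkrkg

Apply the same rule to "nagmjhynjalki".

jalkimjhyn

Rule — delete the first 3 characters, then swap the front and back halves of the string.
For "nagmjhynjalki", step one produces "mjhynjalki"; step two turns that into "jalkimjhyn".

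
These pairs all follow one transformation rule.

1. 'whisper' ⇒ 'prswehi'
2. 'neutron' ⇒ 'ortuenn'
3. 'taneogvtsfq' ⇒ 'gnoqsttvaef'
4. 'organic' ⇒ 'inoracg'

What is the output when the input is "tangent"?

Looking at the pairs, the operation is to sort the characters into alphabetical order, then move the first 3 characters to the end (rotate left by 3).
Applying both steps to "tangent": "aegnntt", then "nnttaeg".

nnttaeg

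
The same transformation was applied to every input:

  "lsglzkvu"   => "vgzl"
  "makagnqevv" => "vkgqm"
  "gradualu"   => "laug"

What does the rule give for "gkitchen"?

eicg

The rule is to keep every other character starting from the first (positions 1st, 3rd, 5th, ...), then swap the first and last characters.
For "gkitchen" the result is "eicg".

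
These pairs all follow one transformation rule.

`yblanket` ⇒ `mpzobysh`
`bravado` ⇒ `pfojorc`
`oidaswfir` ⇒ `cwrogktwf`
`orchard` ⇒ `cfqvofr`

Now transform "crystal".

Rule — shift every letter 12 places backward in the alphabet (wrapping around).
Doing the same to "crystal": "qfmghoz".

qfmghoz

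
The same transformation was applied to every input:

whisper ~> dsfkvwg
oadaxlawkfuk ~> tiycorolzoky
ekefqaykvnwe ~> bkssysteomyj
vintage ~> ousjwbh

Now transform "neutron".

What's happening: move the last 3 characters to the front (rotate right by 3), then shift every letter 12 places backward in the alphabet (wrapping around).
Working it through for "neutron": intermediate "ronneut", final "fcbbsih".

fcbbsih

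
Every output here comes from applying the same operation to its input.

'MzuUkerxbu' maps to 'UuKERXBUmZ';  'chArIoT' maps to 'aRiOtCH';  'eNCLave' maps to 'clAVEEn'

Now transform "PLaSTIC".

Looking at the pairs, the operation is to flip the case of every letter, then move the first 2 characters to the end (rotate left by 2).
Working it through for "PLaSTIC": intermediate "plAstic", final "Asticpl".

Asticpl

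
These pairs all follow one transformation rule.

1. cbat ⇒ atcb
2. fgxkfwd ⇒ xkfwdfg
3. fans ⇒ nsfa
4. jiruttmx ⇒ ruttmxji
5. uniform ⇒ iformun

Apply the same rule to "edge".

geed

What's happening: move the first 2 characters to the end (rotate left by 2).
"edge" → "geed".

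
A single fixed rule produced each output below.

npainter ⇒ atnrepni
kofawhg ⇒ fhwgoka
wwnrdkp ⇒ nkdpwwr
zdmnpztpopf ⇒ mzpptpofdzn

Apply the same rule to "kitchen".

tehnikc

Looking at the pairs, the operation is to swap each adjacent pair of characters (1↔2, 3↔4, ...), then move the first 3 characters to the end (rotate left by 3).
"kitchen" → "ikctehn" → "tehnikc".
(Check on "npainter": → "pniatnre" → "atnrepni" ✓)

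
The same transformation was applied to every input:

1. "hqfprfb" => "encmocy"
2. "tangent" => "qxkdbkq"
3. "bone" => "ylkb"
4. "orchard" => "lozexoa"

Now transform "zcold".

Looking at the pairs, the operation is to shift every letter 3 places backward in the alphabet (wrapping around).
Doing the same to "zcold": "wzlia".

wzlia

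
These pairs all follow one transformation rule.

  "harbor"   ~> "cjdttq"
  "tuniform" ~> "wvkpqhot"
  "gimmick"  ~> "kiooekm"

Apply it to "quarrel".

wstcgtn

What's happening: shift every letter 2 places forward in the alphabet (wrapping around), then swap each adjacent pair of characters (1↔2, 3↔4, ...).
"quarrel" → "swcttgn" → "wstcgtn".
(Check on "harbor": → "jctdqt" → "cjdttq" ✓)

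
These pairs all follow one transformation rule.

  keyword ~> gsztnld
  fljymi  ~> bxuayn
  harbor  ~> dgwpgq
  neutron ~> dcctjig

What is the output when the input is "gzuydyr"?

The pattern: move the last 2 characters to the front (rotate right by 2), then shift every letter 11 places backward in the alphabet (wrapping around).
"gzuydyr" → "yrgzuyd" → "ngvojns".

ngvojns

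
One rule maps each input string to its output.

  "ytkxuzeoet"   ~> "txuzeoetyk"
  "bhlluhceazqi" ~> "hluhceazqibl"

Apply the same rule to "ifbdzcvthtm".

The rule is to move the first 2 characters to the end (rotate left by 2), then swap the first and last characters.
On "ifbdzcvthtm": the first step gives "bdzcvthtmif", and the second then gives "fdzcvthtmib".

fdzcvthtmib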